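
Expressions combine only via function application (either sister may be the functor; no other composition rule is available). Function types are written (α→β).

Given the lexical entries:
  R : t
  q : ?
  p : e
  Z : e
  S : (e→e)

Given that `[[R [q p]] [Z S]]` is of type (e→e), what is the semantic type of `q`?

[[R [q p]] [Z S]] is required to be (e→e). [Z S] : e cannot yield (e→e) as functor, so [R [q p]] : (e→(e→e)).
[R [q p]] is required to be (e→(e→e)). R : t cannot yield (e→(e→e)) as functor, so [q p] : (t→(e→(e→e))).
[q p] is required to be (t→(e→(e→e))). p : e cannot yield (t→(e→(e→e))) as functor, so q : (e→(t→(e→(e→e)))).

(e→(t→(e→(e→e))))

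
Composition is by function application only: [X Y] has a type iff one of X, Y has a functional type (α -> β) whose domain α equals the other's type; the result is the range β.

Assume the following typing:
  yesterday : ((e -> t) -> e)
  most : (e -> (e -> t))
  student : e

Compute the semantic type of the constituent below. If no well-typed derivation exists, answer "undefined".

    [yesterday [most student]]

[most student]: (e -> (e -> t)) applied to e yields (e -> t).
[yesterday [most student]]: ((e -> t) -> e) applied to (e -> t) yields e.

e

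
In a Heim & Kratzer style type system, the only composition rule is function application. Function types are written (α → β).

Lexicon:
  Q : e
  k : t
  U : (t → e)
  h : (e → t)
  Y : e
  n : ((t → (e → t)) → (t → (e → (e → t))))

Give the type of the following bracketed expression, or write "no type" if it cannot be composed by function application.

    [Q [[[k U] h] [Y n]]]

no type

[k U]: U is (t → e), k is t; result e.
[[k U] h]: h is (e → t), [k U] is e; result t.
[Y n]: e with ((t → (e → t)) → (t → (e → (e → t)))) — neither is a function whose domain matches the other; composition fails here.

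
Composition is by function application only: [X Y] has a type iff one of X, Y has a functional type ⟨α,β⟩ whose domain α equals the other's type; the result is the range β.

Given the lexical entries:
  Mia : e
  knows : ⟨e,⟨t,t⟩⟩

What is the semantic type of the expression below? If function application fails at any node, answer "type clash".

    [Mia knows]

[Mia knows] — knows of type ⟨e,⟨t,t⟩⟩ combines with Mia of type e: type ⟨t,t⟩.

⟨t,t⟩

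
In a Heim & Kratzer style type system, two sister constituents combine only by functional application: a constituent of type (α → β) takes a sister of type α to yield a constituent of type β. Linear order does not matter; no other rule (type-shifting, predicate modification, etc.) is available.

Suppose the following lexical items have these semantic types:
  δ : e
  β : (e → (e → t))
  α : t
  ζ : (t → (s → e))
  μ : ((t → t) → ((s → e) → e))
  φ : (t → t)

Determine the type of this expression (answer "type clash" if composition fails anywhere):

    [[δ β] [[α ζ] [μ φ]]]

t

At [δ β], β : (e → (e → t)) takes δ : e, giving (e → t).
At [α ζ], ζ : (t → (s → e)) takes α : t, giving (s → e).
At [μ φ], μ : ((t → t) → ((s → e) → e)) takes φ : (t → t), giving ((s → e) → e).
At [[α ζ] [μ φ]], [μ φ] : ((s → e) → e) takes [α ζ] : (s → e), giving e.
At [[δ β] [[α ζ] [μ φ]]], [δ β] : (e → t) takes [[α ζ] [μ φ]] : e, giving t.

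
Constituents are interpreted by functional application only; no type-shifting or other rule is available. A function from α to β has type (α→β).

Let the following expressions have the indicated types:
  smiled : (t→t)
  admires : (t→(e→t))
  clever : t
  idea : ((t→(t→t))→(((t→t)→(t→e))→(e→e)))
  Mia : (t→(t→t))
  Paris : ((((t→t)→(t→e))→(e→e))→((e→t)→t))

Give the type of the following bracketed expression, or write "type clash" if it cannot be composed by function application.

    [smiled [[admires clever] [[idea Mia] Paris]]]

t

[admires clever]: (t→(e→t)) applied to t yields (e→t).
[idea Mia]: ((t→(t→t))→(((t→t)→(t→e))→(e→e))) applied to (t→(t→t)) yields (((t→t)→(t→e))→(e→e)).
[[idea Mia] Paris]: ((((t→t)→(t→e))→(e→e))→((e→t)→t)) applied to (((t→t)→(t→e))→(e→e)) yields ((e→t)→t).
[[admires clever] [[idea Mia] Paris]]: ((e→t)→t) applied to (e→t) yields t.
[smiled [[admires clever] [[idea Mia] Paris]]]: (t→t) applied to t yields t.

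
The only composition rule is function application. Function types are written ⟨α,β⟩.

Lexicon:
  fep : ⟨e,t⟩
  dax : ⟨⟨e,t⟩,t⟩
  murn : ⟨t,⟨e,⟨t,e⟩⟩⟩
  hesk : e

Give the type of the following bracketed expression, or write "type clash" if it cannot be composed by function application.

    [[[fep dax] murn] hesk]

⟨t,e⟩

[fep dax]: functor dax : ⟨⟨e,t⟩,t⟩, argument fep : ⟨e,t⟩; result t.
[[fep dax] murn]: functor murn : ⟨t,⟨e,⟨t,e⟩⟩⟩, argument [fep dax] : t; result ⟨e,⟨t,e⟩⟩.
[[[fep dax] murn] hesk]: functor [[fep dax] murn] : ⟨e,⟨t,e⟩⟩, argument hesk : e; result ⟨t,e⟩.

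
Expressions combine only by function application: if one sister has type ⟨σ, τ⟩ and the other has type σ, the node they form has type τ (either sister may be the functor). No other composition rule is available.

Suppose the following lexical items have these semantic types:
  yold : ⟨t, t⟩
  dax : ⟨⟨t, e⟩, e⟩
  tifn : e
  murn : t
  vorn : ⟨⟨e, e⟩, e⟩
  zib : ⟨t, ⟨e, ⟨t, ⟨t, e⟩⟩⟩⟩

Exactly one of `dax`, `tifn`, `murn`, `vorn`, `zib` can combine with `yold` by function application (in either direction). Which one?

murn

dax : ⟨⟨t, e⟩, e⟩ — neither side's domain matches the other.
tifn : e — neither side's domain matches the other.
murn — combines: yold : ⟨t, t⟩ takes murn : t as argument, giving t.
vorn : ⟨⟨e, e⟩, e⟩ — neither side's domain matches the other.
zib : ⟨t, ⟨e, ⟨t, ⟨t, e⟩⟩⟩⟩ — neither side's domain matches the other.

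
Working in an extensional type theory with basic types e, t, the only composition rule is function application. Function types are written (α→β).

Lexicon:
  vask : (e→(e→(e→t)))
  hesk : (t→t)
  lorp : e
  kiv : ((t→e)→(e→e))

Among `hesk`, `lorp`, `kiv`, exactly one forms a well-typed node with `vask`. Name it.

lorp

hesk : (t→t) — vask needs e; hesk needs t; neither fits.
lorp — combines: vask : (e→(e→(e→t))) takes lorp : e as argument, giving (e→(e→t)).
kiv : ((t→e)→(e→e)) — vask needs e; kiv needs (t→e); neither fits.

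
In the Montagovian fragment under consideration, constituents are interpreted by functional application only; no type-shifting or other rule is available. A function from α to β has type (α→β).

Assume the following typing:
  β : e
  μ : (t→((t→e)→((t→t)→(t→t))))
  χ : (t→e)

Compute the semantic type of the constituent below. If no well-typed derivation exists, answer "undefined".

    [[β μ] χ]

At [β μ]: neither e nor (t→((t→e)→((t→t)→(t→t)))) can take the other as argument; the node is ill-typed.

undefined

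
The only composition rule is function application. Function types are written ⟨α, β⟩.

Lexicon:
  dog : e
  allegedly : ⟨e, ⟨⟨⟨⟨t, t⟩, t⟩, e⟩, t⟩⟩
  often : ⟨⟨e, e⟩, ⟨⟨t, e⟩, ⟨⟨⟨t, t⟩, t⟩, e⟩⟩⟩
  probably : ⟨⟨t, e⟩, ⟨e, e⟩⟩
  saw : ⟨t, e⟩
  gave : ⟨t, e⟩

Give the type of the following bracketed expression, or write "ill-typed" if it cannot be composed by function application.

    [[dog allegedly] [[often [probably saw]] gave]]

t

[dog allegedly]: ⟨e, ⟨⟨⟨⟨t, t⟩, t⟩, e⟩, t⟩⟩ applied to e yields ⟨⟨⟨⟨t, t⟩, t⟩, e⟩, t⟩.
[probably saw]: ⟨⟨t, e⟩, ⟨e, e⟩⟩ applied to ⟨t, e⟩ yields ⟨e, e⟩.
[often [probably saw]]: ⟨⟨e, e⟩, ⟨⟨t, e⟩, ⟨⟨⟨t, t⟩, t⟩, e⟩⟩⟩ applied to ⟨e, e⟩ yields ⟨⟨t, e⟩, ⟨⟨⟨t, t⟩, t⟩, e⟩⟩.
[[often [probably saw]] gave]: ⟨⟨t, e⟩, ⟨⟨⟨t, t⟩, t⟩, e⟩⟩ applied to ⟨t, e⟩ yields ⟨⟨⟨t, t⟩, t⟩, e⟩.
[[dog allegedly] [[often [probably saw]] gave]]: ⟨⟨⟨⟨t, t⟩, t⟩, e⟩, t⟩ applied to ⟨⟨⟨t, t⟩, t⟩, e⟩ yields t.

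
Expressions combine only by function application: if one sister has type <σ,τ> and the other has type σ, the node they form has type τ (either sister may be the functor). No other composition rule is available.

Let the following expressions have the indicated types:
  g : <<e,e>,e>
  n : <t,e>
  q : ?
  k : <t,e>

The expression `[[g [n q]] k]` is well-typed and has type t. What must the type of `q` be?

<<t,e>,<<<e,e>,e>,<<t,e>,t>>>

For [[g [n q]] k] to have type t with k of type <t,e>, [g [n q]] must be the function: [g [n q]] : <<t,e>,t>.
For [g [n q]] to have type <<t,e>,t> with g of type <<e,e>,e>, [n q] must be the function: [n q] : <<<e,e>,e>,<<t,e>,t>>.
For [n q] to have type <<<e,e>,e>,<<t,e>,t>> with n of type <t,e>, q must be the function: q : <<t,e>,<<<e,e>,e>,<<t,e>,t>>>.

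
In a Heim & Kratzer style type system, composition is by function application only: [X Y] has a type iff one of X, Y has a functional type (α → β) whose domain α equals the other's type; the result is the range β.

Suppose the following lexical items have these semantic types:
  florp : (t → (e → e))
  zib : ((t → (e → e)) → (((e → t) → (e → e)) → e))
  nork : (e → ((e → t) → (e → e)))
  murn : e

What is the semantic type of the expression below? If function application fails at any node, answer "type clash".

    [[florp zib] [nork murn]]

[florp zib] — zib of type ((t → (e → e)) → (((e → t) → (e → e)) → e)) combines with florp of type (t → (e → e)): type (((e → t) → (e → e)) → e).
[nork murn] — nork of type (e → ((e → t) → (e → e))) combines with murn of type e: type ((e → t) → (e → e)).
[[florp zib] [nork murn]] — [florp zib] of type (((e → t) → (e → e)) → e) combines with [nork murn] of type ((e → t) → (e → e)): type e.

e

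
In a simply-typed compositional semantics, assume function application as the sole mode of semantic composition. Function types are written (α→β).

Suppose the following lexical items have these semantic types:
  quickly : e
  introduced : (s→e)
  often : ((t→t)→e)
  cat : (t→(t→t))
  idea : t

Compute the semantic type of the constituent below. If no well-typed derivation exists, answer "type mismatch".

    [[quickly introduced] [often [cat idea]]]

type mismatch

At [quickly introduced]: neither e nor (s→e) can take the other as argument; the node is ill-typed.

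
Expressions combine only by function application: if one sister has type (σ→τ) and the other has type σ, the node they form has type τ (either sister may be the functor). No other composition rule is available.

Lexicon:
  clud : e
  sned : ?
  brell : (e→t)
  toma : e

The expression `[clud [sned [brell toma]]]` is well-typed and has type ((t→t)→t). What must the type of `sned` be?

(t→(e→((t→t)→t)))

[clud [sned [brell toma]]] must have type ((t→t)→t). The sister clud has type e; that is not a function onto ((t→t)→t), so [sned [brell toma]] must be the functor, of type (e→((t→t)→t)).
[sned [brell toma]] must have type (e→((t→t)→t)). The sister [brell toma] has type t; that is not a function onto (e→((t→t)→t)), so sned must be the functor, of type (t→(e→((t→t)→t))).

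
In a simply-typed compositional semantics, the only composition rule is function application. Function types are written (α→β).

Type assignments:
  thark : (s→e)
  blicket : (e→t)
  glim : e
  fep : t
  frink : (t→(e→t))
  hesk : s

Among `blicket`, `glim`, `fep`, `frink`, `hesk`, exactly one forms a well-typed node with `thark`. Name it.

hesk

blicket : (e→t) — no; thark wants s, and blicket wants e.
glim : e — no; thark wants s, and glim wants nothing (atomic).
fep : t — no; thark wants s, and fep wants nothing (atomic).
frink : (t→(e→t)) — no; thark wants s, and frink wants t.
hesk — combines: thark : (s→e) takes hesk : s as argument, giving e.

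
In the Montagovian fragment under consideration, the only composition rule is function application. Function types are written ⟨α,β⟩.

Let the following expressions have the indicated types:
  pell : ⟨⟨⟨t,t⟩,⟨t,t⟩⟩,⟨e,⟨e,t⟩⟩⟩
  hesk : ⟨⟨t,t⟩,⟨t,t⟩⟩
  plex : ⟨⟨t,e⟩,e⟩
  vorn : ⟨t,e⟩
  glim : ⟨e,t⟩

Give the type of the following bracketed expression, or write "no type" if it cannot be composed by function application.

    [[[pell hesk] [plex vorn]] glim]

At [pell hesk], pell : ⟨⟨⟨t,t⟩,⟨t,t⟩⟩,⟨e,⟨e,t⟩⟩⟩ takes hesk : ⟨⟨t,t⟩,⟨t,t⟩⟩, giving ⟨e,⟨e,t⟩⟩.
At [plex vorn], plex : ⟨⟨t,e⟩,e⟩ takes vorn : ⟨t,e⟩, giving e.
At [[pell hesk] [plex vorn]], [pell hesk] : ⟨e,⟨e,t⟩⟩ takes [plex vorn] : e, giving ⟨e,t⟩.
At [[[pell hesk] [plex vorn]] glim]: neither ⟨e,t⟩ nor ⟨e,t⟩ can take the other as argument; the node is ill-typed.

no type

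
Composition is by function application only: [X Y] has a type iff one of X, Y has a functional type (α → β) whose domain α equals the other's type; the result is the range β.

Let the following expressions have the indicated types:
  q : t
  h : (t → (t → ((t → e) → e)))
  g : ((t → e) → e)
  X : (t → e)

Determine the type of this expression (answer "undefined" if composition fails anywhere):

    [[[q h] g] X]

[q h]: h is (t → (t → ((t → e) → e))), q is t; result (t → ((t → e) → e)).
At [[q h] g]: neither (t → ((t → e) → e)) nor ((t → e) → e) can take the other as argument; the node is ill-typed.

undefined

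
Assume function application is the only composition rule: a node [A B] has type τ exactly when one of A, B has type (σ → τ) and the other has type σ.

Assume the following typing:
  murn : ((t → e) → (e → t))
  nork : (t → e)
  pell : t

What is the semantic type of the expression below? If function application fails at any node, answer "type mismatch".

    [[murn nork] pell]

type mismatch

[murn nork] — murn of type ((t → e) → (e → t)) combines with nork of type (t → e): type (e → t).
[[murn nork] pell]: (e → t) and t cannot combine by function application — type clash.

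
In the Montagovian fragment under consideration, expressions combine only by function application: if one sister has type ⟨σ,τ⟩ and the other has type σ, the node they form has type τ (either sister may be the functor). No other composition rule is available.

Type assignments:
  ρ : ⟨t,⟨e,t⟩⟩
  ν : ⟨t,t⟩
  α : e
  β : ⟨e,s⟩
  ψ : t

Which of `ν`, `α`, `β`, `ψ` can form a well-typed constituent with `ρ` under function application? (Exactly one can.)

ν : ⟨t,t⟩ — no; ρ wants t, and ν wants t.
α : e — no; ρ wants t, and α wants nothing (atomic).
β : ⟨e,s⟩ — no; ρ wants t, and β wants e.
ψ — combines: ρ : ⟨t,⟨e,t⟩⟩ takes ψ : t as argument, giving ⟨e,t⟩.

ψ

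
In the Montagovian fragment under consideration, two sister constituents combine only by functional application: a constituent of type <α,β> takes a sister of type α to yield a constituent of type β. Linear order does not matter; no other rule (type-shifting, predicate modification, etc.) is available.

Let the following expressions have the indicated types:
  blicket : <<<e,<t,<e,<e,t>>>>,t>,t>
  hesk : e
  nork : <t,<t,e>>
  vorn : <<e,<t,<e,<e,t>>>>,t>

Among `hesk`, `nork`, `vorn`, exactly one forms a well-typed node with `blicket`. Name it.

hesk : e — neither side's domain matches the other.
nork : <t,<t,e>> — neither side's domain matches the other.
vorn — combines: blicket : <<<e,<t,<e,<e,t>>>>,t>,t> takes vorn : <<e,<t,<e,<e,t>>>>,t> as argument, giving t.

vorn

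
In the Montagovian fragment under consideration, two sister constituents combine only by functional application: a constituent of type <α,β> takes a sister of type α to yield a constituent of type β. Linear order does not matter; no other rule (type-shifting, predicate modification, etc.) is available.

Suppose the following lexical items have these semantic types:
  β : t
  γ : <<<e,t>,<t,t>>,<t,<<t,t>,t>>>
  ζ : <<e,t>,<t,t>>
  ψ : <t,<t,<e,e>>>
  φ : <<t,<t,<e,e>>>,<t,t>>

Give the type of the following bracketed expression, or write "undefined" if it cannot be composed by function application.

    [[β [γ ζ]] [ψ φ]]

t

[γ ζ]: functor γ : <<<e,t>,<t,t>>,<t,<<t,t>,t>>>, argument ζ : <<e,t>,<t,t>>; result <t,<<t,t>,t>>.
[β [γ ζ]]: functor [γ ζ] : <t,<<t,t>,t>>, argument β : t; result <<t,t>,t>.
[ψ φ]: functor φ : <<t,<t,<e,e>>>,<t,t>>, argument ψ : <t,<t,<e,e>>>; result <t,t>.
[[β [γ ζ]] [ψ φ]]: functor [β [γ ζ]] : <<t,t>,t>, argument [ψ φ] : <t,t>; result t.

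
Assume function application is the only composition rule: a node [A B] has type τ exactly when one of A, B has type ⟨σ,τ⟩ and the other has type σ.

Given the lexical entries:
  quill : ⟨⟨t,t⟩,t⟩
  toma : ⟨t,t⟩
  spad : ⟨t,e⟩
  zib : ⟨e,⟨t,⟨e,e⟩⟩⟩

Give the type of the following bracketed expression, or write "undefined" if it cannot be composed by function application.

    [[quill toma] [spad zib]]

[quill toma] — quill of type ⟨⟨t,t⟩,t⟩ combines with toma of type ⟨t,t⟩: type t.
At [spad zib]: neither ⟨t,e⟩ nor ⟨e,⟨t,⟨e,e⟩⟩⟩ can take the other as argument; the node is ill-typed.

undefined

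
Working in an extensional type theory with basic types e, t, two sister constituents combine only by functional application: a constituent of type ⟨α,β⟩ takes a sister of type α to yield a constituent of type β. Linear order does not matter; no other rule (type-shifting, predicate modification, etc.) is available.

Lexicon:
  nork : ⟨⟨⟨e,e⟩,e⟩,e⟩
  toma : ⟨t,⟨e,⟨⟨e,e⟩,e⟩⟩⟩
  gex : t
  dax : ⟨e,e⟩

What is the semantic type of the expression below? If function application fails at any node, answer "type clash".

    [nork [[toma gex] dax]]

type clash

[toma gex]: toma is ⟨t,⟨e,⟨⟨e,e⟩,e⟩⟩⟩, gex is t; result ⟨e,⟨⟨e,e⟩,e⟩⟩.
[[toma gex] dax]: ⟨e,⟨⟨e,e⟩,e⟩⟩ and ⟨e,e⟩ cannot combine by function application — type clash.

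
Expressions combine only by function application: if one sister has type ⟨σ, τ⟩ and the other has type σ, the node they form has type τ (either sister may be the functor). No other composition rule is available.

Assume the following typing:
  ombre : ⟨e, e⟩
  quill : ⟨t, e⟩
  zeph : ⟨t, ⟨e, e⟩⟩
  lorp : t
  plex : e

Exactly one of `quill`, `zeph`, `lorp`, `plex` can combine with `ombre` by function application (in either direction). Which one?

plex

quill : ⟨t, e⟩ — ombre needs e; quill needs t; neither fits.
zeph : ⟨t, ⟨e, e⟩⟩ — ombre needs e; zeph needs t; neither fits.
lorp : t — ombre needs e; lorp needs nothing (atomic); neither fits.
plex — combines: ombre : ⟨e, e⟩ takes plex : e as argument, giving e.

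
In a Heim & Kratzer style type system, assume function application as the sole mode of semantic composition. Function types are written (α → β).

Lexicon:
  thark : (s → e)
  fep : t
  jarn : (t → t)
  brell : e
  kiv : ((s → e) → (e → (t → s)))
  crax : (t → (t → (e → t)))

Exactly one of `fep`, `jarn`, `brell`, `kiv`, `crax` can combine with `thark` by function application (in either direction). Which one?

fep : t — neither side's domain matches the other.
jarn : (t → t) — neither side's domain matches the other.
brell : e — neither side's domain matches the other.
kiv — combines: kiv : ((s → e) → (e → (t → s))) takes thark : (s → e) as argument, giving (e → (t → s)).
crax : (t → (t → (e → t))) — neither side's domain matches the other.

kiv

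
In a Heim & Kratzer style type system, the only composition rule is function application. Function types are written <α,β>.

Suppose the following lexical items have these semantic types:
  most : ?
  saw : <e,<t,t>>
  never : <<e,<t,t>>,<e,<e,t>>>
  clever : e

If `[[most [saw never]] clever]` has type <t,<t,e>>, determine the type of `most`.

[[most [saw never]] clever] is required to be <t,<t,e>>. clever : e cannot yield <t,<t,e>> as functor, so [most [saw never]] : <e,<t,<t,e>>>.
[most [saw never]] is required to be <e,<t,<t,e>>>. [saw never] : <e,<e,t>> cannot yield <e,<t,<t,e>>> as functor, so most : <<e,<e,t>>,<e,<t,<t,e>>>>.

<<e,<e,t>>,<e,<t,<t,e>>>>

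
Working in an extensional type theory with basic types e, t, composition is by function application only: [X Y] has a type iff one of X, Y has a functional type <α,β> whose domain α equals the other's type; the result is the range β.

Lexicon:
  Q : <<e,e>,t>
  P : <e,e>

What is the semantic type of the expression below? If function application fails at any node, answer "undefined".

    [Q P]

t

At [Q P], Q : <<e,e>,t> takes P : <e,e>, giving t.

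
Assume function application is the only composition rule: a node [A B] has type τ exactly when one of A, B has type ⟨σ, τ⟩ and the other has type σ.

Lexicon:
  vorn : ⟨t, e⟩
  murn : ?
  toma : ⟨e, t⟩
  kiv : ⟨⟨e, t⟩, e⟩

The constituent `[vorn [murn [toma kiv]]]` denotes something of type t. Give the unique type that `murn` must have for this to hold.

For [vorn [murn [toma kiv]]] to have type t with vorn of type ⟨t, e⟩, [murn [toma kiv]] must be the function: [murn [toma kiv]] : ⟨⟨t, e⟩, t⟩.
For [murn [toma kiv]] to have type ⟨⟨t, e⟩, t⟩ with [toma kiv] of type e, murn must be the function: murn : ⟨e, ⟨⟨t, e⟩, t⟩⟩.

⟨e, ⟨⟨t, e⟩, t⟩⟩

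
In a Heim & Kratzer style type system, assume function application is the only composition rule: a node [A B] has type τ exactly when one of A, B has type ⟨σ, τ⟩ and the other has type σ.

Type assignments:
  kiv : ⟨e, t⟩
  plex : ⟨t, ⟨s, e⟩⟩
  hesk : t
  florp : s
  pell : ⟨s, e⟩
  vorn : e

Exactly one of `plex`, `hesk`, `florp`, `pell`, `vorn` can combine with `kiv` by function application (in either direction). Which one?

plex : ⟨t, ⟨s, e⟩⟩ — no; kiv wants e, and plex wants t.
hesk : t — no; kiv wants e, and hesk wants nothing (atomic).
florp : s — no; kiv wants e, and florp wants nothing (atomic).
pell : ⟨s, e⟩ — no; kiv wants e, and pell wants s.
vorn — combines: kiv : ⟨e, t⟩ takes vorn : e as argument, giving t.

vorn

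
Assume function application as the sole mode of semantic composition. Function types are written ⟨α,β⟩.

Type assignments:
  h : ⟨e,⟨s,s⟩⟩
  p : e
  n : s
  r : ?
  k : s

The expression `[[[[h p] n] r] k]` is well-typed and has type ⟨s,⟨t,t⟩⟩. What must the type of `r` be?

At [[[[h p] n] r] k] (required: ⟨s,⟨t,t⟩⟩): k is s, which is not a function with range ⟨s,⟨t,t⟩⟩; hence [[[h p] n] r] is the functor — type ⟨s,⟨s,⟨t,t⟩⟩⟩.
At [[[h p] n] r] (required: ⟨s,⟨s,⟨t,t⟩⟩⟩): [[h p] n] is s, which is not a function with range ⟨s,⟨s,⟨t,t⟩⟩⟩; hence r is the functor — type ⟨s,⟨s,⟨s,⟨t,t⟩⟩⟩⟩.

⟨s,⟨s,⟨s,⟨t,t⟩⟩⟩⟩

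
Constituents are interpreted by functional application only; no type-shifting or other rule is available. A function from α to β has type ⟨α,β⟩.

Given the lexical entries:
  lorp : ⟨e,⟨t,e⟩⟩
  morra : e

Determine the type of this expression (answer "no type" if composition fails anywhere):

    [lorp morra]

[lorp morra]: lorp is ⟨e,⟨t,e⟩⟩, morra is e; result ⟨t,e⟩.

⟨t,e⟩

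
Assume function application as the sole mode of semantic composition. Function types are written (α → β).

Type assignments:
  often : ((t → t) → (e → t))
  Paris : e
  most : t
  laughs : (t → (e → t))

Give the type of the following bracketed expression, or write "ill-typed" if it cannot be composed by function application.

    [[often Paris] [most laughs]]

ill-typed

At [often Paris]: neither ((t → t) → (e → t)) nor e can take the other as argument; the node is ill-typed.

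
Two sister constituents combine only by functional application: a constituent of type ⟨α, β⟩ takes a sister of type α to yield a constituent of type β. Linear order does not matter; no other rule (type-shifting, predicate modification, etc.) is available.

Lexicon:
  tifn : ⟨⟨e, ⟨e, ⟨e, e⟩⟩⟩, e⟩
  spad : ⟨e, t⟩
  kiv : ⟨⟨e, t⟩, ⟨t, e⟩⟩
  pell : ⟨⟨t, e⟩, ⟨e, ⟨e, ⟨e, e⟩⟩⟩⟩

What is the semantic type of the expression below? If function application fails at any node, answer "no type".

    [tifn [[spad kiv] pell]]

[spad kiv]: ⟨⟨e, t⟩, ⟨t, e⟩⟩ applied to ⟨e, t⟩ yields ⟨t, e⟩.
[[spad kiv] pell]: ⟨⟨t, e⟩, ⟨e, ⟨e, ⟨e, e⟩⟩⟩⟩ applied to ⟨t, e⟩ yields ⟨e, ⟨e, ⟨e, e⟩⟩⟩.
[tifn [[spad kiv] pell]]: ⟨⟨e, ⟨e, ⟨e, e⟩⟩⟩, e⟩ applied to ⟨e, ⟨e, ⟨e, e⟩⟩⟩ yields e.

e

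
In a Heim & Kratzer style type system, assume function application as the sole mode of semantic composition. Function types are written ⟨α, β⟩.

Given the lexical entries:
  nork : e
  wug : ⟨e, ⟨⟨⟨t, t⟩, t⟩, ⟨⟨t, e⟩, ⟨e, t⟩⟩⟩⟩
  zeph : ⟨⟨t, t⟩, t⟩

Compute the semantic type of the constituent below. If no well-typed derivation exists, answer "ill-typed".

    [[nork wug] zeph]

⟨⟨t, e⟩, ⟨e, t⟩⟩

[nork wug]: ⟨e, ⟨⟨⟨t, t⟩, t⟩, ⟨⟨t, e⟩, ⟨e, t⟩⟩⟩⟩ applied to e yields ⟨⟨⟨t, t⟩, t⟩, ⟨⟨t, e⟩, ⟨e, t⟩⟩⟩.
[[nork wug] zeph]: ⟨⟨⟨t, t⟩, t⟩, ⟨⟨t, e⟩, ⟨e, t⟩⟩⟩ applied to ⟨⟨t, t⟩, t⟩ yields ⟨⟨t, e⟩, ⟨e, t⟩⟩.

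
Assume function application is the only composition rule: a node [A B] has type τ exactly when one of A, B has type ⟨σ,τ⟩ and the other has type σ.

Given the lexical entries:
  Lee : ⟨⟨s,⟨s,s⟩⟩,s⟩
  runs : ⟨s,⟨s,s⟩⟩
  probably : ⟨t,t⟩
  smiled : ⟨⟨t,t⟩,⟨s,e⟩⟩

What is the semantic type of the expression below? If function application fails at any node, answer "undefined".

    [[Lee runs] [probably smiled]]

e

[Lee runs]: Lee is ⟨⟨s,⟨s,s⟩⟩,s⟩, runs is ⟨s,⟨s,s⟩⟩; result s.
[probably smiled]: smiled is ⟨⟨t,t⟩,⟨s,e⟩⟩, probably is ⟨t,t⟩; result ⟨s,e⟩.
[[Lee runs] [probably smiled]]: [probably smiled] is ⟨s,e⟩, [Lee runs] is s; result e.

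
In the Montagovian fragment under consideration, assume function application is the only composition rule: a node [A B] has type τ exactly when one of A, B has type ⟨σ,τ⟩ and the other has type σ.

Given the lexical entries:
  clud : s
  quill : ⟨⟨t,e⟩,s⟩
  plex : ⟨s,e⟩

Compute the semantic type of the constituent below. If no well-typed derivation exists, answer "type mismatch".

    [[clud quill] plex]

type mismatch

[clud quill]: s and ⟨⟨t,e⟩,s⟩ cannot combine by function application — type clash.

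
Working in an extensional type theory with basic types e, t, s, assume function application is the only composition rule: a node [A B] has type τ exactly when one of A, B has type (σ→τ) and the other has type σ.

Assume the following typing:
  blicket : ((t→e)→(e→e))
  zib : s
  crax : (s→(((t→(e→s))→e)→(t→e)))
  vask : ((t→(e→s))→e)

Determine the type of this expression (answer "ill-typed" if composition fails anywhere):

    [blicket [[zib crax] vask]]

(e→e)

[zib crax]: crax is (s→(((t→(e→s))→e)→(t→e))), zib is s; result (((t→(e→s))→e)→(t→e)).
[[zib crax] vask]: [zib crax] is (((t→(e→s))→e)→(t→e)), vask is ((t→(e→s))→e); result (t→e).
[blicket [[zib crax] vask]]: blicket is ((t→e)→(e→e)), [[zib crax] vask] is (t→e); result (e→e).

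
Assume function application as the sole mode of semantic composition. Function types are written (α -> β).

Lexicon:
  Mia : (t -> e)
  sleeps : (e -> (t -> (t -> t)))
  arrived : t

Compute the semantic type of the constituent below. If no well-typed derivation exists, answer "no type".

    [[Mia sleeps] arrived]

[Mia sleeps]: (t -> e) and (e -> (t -> (t -> t))) cannot combine by function application — type clash.

no type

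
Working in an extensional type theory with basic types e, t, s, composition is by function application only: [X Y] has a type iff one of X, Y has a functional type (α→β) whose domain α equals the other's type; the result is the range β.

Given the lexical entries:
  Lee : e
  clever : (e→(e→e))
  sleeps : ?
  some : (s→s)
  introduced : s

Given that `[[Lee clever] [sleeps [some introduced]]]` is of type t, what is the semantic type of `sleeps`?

(s→((e→e)→t))

At [[Lee clever] [sleeps [some introduced]]] (required: t): [Lee clever] is (e→e), which is not a function with range t; hence [sleeps [some introduced]] is the functor — type ((e→e)→t).
At [sleeps [some introduced]] (required: ((e→e)→t)): [some introduced] is s, which is not a function with range ((e→e)→t); hence sleeps is the functor — type (s→((e→e)→t)).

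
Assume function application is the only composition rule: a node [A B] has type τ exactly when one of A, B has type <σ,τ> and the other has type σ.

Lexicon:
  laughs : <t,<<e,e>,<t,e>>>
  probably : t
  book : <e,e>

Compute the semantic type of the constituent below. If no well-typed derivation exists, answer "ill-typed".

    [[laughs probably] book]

<t,e>

[laughs probably] — laughs of type <t,<<e,e>,<t,e>>> combines with probably of type t: type <<e,e>,<t,e>>.
[[laughs probably] book] — [laughs probably] of type <<e,e>,<t,e>> combines with book of type <e,e>: type <t,e>.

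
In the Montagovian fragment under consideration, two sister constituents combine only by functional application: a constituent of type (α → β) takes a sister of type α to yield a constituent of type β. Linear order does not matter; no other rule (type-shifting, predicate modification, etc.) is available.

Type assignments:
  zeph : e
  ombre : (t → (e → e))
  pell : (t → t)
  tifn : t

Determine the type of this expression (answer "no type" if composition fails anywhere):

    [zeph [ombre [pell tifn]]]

[pell tifn] — pell of type (t → t) combines with tifn of type t: type t.
[ombre [pell tifn]] — ombre of type (t → (e → e)) combines with [pell tifn] of type t: type (e → e).
[zeph [ombre [pell tifn]]] — [ombre [pell tifn]] of type (e → e) combines with zeph of type e: type e.

e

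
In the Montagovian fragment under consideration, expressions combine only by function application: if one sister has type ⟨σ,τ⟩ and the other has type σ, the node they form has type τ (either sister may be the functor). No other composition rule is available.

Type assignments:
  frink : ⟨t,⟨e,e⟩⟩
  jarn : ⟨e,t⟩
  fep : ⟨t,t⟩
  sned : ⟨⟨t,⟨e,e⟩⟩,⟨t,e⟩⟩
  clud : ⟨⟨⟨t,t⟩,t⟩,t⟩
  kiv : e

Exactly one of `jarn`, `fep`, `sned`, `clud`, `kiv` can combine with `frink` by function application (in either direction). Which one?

jarn : ⟨e,t⟩ — no; frink wants t, and jarn wants e.
fep : ⟨t,t⟩ — no; frink wants t, and fep wants t.
sned — combines: sned : ⟨⟨t,⟨e,e⟩⟩,⟨t,e⟩⟩ takes frink : ⟨t,⟨e,e⟩⟩ as argument, giving ⟨t,e⟩.
clud : ⟨⟨⟨t,t⟩,t⟩,t⟩ — no; frink wants t, and clud wants ⟨⟨t,t⟩,t⟩.
kiv : e — no; frink wants t, and kiv wants nothing (atomic).

sned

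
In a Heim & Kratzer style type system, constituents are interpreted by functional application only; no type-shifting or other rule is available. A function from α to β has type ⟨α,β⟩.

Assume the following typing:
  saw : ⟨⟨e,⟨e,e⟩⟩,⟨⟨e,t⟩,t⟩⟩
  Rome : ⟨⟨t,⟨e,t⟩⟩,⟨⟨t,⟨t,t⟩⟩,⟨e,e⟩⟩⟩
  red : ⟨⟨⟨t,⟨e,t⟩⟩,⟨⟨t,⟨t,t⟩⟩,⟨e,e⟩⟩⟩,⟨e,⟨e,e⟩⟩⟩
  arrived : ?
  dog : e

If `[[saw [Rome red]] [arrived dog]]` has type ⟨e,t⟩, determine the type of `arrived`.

[[saw [Rome red]] [arrived dog]] is required to be ⟨e,t⟩. [saw [Rome red]] : ⟨⟨e,t⟩,t⟩ cannot yield ⟨e,t⟩ as functor, so [arrived dog] : ⟨⟨⟨e,t⟩,t⟩,⟨e,t⟩⟩.
[arrived dog] is required to be ⟨⟨⟨e,t⟩,t⟩,⟨e,t⟩⟩. dog : e cannot yield ⟨⟨⟨e,t⟩,t⟩,⟨e,t⟩⟩ as functor, so arrived : ⟨e,⟨⟨⟨e,t⟩,t⟩,⟨e,t⟩⟩⟩.

⟨e,⟨⟨⟨e,t⟩,t⟩,⟨e,t⟩⟩⟩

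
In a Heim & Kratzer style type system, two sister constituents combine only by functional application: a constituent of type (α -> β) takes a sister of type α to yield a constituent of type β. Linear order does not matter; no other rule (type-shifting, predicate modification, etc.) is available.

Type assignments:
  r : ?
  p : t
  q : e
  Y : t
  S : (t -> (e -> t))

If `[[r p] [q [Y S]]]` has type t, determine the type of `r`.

(t -> (t -> t))

At [[r p] [q [Y S]]] (required: t): [q [Y S]] is t, which is not a function with range t; hence [r p] is the functor — type (t -> t).
At [r p] (required: (t -> t)): p is t, which is not a function with range (t -> t); hence r is the functor — type (t -> (t -> t)).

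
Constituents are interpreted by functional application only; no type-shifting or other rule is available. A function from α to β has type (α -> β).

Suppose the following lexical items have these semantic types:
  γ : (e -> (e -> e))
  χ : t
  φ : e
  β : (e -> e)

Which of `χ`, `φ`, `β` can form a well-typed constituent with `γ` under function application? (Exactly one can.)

φ

χ : t — does not combine with γ.
φ — combines: γ : (e -> (e -> e)) takes φ : e as argument, giving (e -> e).
β : (e -> e) — does not combine with γ.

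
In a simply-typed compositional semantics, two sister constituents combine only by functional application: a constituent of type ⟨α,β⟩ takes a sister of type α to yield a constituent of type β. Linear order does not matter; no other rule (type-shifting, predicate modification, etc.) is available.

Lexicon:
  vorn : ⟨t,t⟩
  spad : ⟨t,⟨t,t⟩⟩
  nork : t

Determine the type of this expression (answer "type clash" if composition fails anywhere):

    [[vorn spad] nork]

[vorn spad]: ⟨t,t⟩ and ⟨t,⟨t,t⟩⟩ cannot combine by function application — type clash.

type clash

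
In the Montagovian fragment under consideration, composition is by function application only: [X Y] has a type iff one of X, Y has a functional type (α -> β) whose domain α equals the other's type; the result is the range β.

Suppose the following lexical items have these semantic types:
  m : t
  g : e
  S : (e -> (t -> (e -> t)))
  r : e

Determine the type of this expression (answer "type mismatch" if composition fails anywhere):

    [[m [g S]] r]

t

[g S] — S of type (e -> (t -> (e -> t))) combines with g of type e: type (t -> (e -> t)).
[m [g S]] — [g S] of type (t -> (e -> t)) combines with m of type t: type (e -> t).
[[m [g S]] r] — [m [g S]] of type (e -> t) combines with r of type e: type t.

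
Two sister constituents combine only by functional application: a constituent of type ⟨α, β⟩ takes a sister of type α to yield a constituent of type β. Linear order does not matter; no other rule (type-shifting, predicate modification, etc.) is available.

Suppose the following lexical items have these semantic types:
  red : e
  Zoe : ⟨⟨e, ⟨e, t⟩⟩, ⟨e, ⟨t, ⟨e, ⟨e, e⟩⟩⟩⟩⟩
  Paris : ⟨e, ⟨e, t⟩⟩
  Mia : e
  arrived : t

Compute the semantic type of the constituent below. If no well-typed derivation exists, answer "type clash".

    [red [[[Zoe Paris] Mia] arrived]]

⟨e, e⟩

[Zoe Paris]: functor Zoe : ⟨⟨e, ⟨e, t⟩⟩, ⟨e, ⟨t, ⟨e, ⟨e, e⟩⟩⟩⟩⟩, argument Paris : ⟨e, ⟨e, t⟩⟩; result ⟨e, ⟨t, ⟨e, ⟨e, e⟩⟩⟩⟩.
[[Zoe Paris] Mia]: functor [Zoe Paris] : ⟨e, ⟨t, ⟨e, ⟨e, e⟩⟩⟩⟩, argument Mia : e; result ⟨t, ⟨e, ⟨e, e⟩⟩⟩.
[[[Zoe Paris] Mia] arrived]: functor [[Zoe Paris] Mia] : ⟨t, ⟨e, ⟨e, e⟩⟩⟩, argument arrived : t; result ⟨e, ⟨e, e⟩⟩.
[red [[[Zoe Paris] Mia] arrived]]: functor [[[Zoe Paris] Mia] arrived] : ⟨e, ⟨e, e⟩⟩, argument red : e; result ⟨e, e⟩.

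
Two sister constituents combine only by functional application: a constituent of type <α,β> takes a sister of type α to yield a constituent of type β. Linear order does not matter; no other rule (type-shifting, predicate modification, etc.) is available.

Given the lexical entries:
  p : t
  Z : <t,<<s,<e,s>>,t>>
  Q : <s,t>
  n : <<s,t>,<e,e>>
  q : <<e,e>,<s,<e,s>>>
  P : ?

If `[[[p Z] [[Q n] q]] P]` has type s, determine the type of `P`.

<t,s>

For [[[p Z] [[Q n] q]] P] to have type s with [[p Z] [[Q n] q]] of type t, P must be the function: P : <t,s>.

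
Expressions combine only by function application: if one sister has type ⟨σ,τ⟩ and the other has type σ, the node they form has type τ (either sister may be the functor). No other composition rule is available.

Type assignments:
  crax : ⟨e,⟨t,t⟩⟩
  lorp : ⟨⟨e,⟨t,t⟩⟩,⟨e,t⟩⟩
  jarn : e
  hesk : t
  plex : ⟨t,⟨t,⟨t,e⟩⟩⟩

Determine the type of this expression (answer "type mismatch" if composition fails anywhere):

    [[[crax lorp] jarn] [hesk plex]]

⟨t,e⟩

[crax lorp]: functor lorp : ⟨⟨e,⟨t,t⟩⟩,⟨e,t⟩⟩, argument crax : ⟨e,⟨t,t⟩⟩; result ⟨e,t⟩.
[[crax lorp] jarn]: functor [crax lorp] : ⟨e,t⟩, argument jarn : e; result t.
[hesk plex]: functor plex : ⟨t,⟨t,⟨t,e⟩⟩⟩, argument hesk : t; result ⟨t,⟨t,e⟩⟩.
[[[crax lorp] jarn] [hesk plex]]: functor [hesk plex] : ⟨t,⟨t,e⟩⟩, argument [[crax lorp] jarn] : t; result ⟨t,e⟩.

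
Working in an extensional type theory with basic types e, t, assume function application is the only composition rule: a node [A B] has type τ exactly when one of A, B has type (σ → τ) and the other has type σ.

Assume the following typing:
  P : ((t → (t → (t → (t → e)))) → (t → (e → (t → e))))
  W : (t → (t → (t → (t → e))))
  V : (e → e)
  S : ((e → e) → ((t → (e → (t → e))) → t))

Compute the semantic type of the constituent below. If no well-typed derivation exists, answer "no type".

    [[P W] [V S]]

[P W]: functor P : ((t → (t → (t → (t → e)))) → (t → (e → (t → e)))), argument W : (t → (t → (t → (t → e)))); result (t → (e → (t → e))).
[V S]: functor S : ((e → e) → ((t → (e → (t → e))) → t)), argument V : (e → e); result ((t → (e → (t → e))) → t).
[[P W] [V S]]: functor [V S] : ((t → (e → (t → e))) → t), argument [P W] : (t → (e → (t → e))); result t.

t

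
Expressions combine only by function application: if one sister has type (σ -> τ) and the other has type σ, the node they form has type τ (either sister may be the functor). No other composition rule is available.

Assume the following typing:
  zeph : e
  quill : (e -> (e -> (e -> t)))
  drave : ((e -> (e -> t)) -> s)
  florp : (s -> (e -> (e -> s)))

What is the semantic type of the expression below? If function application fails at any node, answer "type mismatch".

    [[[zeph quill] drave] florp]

(e -> (e -> s))

[zeph quill]: quill is (e -> (e -> (e -> t))), zeph is e; result (e -> (e -> t)).
[[zeph quill] drave]: drave is ((e -> (e -> t)) -> s), [zeph quill] is (e -> (e -> t)); result s.
[[[zeph quill] drave] florp]: florp is (s -> (e -> (e -> s))), [[zeph quill] drave] is s; result (e -> (e -> s)).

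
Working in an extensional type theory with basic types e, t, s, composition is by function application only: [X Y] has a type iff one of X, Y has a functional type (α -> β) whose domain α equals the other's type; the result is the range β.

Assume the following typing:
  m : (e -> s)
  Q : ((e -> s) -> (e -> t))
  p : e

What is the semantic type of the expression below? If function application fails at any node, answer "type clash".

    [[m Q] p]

t

[m Q]: functor Q : ((e -> s) -> (e -> t)), argument m : (e -> s); result (e -> t).
[[m Q] p]: functor [m Q] : (e -> t), argument p : e; result t.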